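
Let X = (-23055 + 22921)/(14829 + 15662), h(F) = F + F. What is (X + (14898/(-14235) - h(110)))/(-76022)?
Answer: 1230061886/423032591365 ≈ 0.0029077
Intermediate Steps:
h(F) = 2*F
X = -134/30491 ≈ -0.0043947
(X + (14898/(-14235) - h(110)))/(-76022) = (-134/30491 + (14898/(-14235) - 2*110))/(-76022) = (-134/30491 + (14898*(-1/14235) - 1*220))*(-1/76022) = (-134/30491 + (-382/365 - 220))*(-1/76022) = (-134/30491 - 80682/365)*(-1/76022) = -2460123772/11129215*(-1/76022) = 1230061886/423032591365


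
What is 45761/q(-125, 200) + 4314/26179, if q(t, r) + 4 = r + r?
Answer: 1199685563/10366884 ≈ 115.72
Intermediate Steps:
q(t, r) = -4 + 2*r (q(t, r) = -4 + (r + r) = -4 + 2*r)
45761/q(-125, 200) + 4314/26179 = 45761/(-4 + 2*200) + 4314/26179 = 45761/(-4 + 400) + 4314*(1/26179) = 45761/396 + 4314/26179 = 1199685563/10366884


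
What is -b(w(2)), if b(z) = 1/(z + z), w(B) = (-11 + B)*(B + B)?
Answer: 1/72 ≈ 0.013889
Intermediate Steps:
w(B) = 2*B*(-11 + B) (w(B) = (-11 + B)*(2*B) = 2*B*(-11 + B))
b(z) = 1/(2*z)
-b(w(2)) = -1/(2*(2*2*(-11 + 2))) = -1/(2*(2*2*(-9))) = -1/(2*(-36)) = -(-1)/(2*36) = -1*(-1/72) = 1/72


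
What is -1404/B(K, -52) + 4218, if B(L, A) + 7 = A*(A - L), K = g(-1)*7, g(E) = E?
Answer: 9839190/2333 ≈ 4217.4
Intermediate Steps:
K = -7 (K = -1*7 = -7)
B(L, A) = -7 + A*(A - L)
-1404/B(K, -52) + 4218 = -1404/(-7 + (-52)**2 - 1*(-52)*(-7)) + 4218 = -1404/(-7 + 2704 - 364) + 4218 = -1404/2333 + 4218 = 9839190/2333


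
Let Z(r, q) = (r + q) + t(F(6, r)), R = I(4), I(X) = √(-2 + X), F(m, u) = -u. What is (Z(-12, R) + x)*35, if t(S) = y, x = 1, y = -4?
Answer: -525 + 35*√2 ≈ -475.50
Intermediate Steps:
t(S) = -4
R = √2 (R = √(-2 + 4) = √2 ≈ 1.4142)
Z(r, q) = -4 + q + r (Z(r, q) = (r + q) - 4 = (q + r) - 4 = -4 + q + r)
(Z(-12, R) + x)*35 = ((-4 + √2 - 12) + 1)*35 = ((-16 + √2) + 1)*35 = (-15 + √2)*35 = -525 + 35*√2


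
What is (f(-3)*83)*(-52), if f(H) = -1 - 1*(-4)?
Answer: -12948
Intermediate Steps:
f(H) = 3 (f(H) = -1 + 4 = 3)
(f(-3)*83)*(-52) = (3*83)*(-52) = 249*(-52) = -12948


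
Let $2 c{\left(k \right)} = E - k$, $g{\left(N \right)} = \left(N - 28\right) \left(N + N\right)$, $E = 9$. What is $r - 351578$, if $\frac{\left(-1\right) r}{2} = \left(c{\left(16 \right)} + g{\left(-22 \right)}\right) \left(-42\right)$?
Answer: $-167072$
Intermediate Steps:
$g{\left(N \right)} = 2 N \left(-28 + N\right)$ ($g{\left(N \right)} = \left(-28 + N\right) 2 N = 2 N \left(-28 + N\right)$)
$c{\left(k \right)} = \frac{9}{2} - \frac{k}{2}$ ($c{\left(k \right)} = \frac{9 - k}{2} = \frac{9}{2} - \frac{k}{2}$)
$r = 184506$ ($r = - 2 \left(\left(\frac{9}{2} - 8\right) + 2 \left(-22\right) \left(-28 - 22\right)\right) \left(-42\right) = - 2 \left(\left(\frac{9}{2} - 8\right) + 2 \left(-22\right) \left(-50\right)\right) \left(-42\right) = - 2 \left(- \frac{7}{2} + 2200\right) \left(-42\right) = - 2 \cdot \frac{4393}{2} \left(-42\right) = \left(-2\right) \left(-92253\right) = 184506$)
$r - 351578 = 184506 - 351578 = -167072$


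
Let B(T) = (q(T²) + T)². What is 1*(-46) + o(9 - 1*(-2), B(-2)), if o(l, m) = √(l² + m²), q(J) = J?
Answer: -46 + √137 ≈ -34.295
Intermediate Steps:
B(T) = (T + T²)² (B(T) = (T² + T)² = (T + T²)²)
1*(-46) + o(9 - 1*(-2), B(-2)) = 1*(-46) + √((9 - 1*(-2))² + ((-2)²*(1 - 2)²)²) = -46 + √((9 + 2)² + (4*(-1)²)²) = -46 + √(11² + (4*1)²) = -46 + √(121 + 4²) = -46 + √(121 + 16) = -46 + √137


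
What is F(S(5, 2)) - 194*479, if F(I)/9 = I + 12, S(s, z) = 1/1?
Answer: -92809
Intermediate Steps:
S(s, z) = 1
F(I) = 108 + 9*I (F(I) = 9*(I + 12) = 9*(12 + I) = 108 + 9*I)
F(S(5, 2)) - 194*479 = (108 + 9*1) - 194*479 = (108 + 9) - 92926 = 117 - 92926 = -92809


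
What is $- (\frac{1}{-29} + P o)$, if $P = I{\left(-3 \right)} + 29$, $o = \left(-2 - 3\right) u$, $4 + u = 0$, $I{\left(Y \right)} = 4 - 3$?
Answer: $- \frac{17399}{29} \approx -599.97$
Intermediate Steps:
$I{\left(Y \right)} = 1$ ($I{\left(Y \right)} = 4 - 3 = 1$)
$u = -4$ ($u = -4 + 0 = -4$)
$o = 20$ ($o = \left(-2 - 3\right) \left(-4\right) = \left(-5\right) \left(-4\right) = 20$)
$P = 30$ ($P = 1 + 29 = 30$)
$- (\frac{1}{-29} + P o) = - (\frac{1}{-29} + 30 \cdot 20) = - (- \frac{1}{29} + 600) = \left(-1\right) \frac{17399}{29} = - \frac{17399}{29}$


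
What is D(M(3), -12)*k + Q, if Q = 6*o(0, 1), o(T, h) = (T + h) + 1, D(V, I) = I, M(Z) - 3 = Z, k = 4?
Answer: -36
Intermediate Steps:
M(Z) = 3 + Z
o(T, h) = 1 + T + h
Q = 12 (Q = 6*(1 + 0 + 1) = 6*2 = 12)
D(M(3), -12)*k + Q = -12*4 + 12 = -48 + 12 = -36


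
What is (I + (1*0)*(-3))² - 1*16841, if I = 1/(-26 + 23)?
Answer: -151568/9 ≈ -16841.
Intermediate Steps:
I = -⅓ (I = 1/(-3) = -⅓ ≈ -0.33333)
(I + (1*0)*(-3))² - 1*16841 = (-⅓ + (1*0)*(-3))² - 1*16841 = (-⅓ + 0*(-3))² - 16841 = (-⅓ + 0)² - 16841 = (-⅓)² - 16841 = ⅑ - 16841 = -151568/9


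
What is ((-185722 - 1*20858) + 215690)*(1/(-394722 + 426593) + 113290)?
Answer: 32893163534010/31871 ≈ 1.0321e+9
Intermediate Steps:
((-185722 - 1*20858) + 215690)*(1/(-394722 + 426593) + 113290) = ((-185722 - 20858) + 215690)*(1/31871 + 113290) = (-206580 + 215690)*(1/31871 + 113290) = 9110*(3610665591/31871) = 32893163534010/31871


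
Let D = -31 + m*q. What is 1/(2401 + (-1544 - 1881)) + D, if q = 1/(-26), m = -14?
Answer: -405517/13312 ≈ -30.463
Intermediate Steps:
q = -1/26 ≈ -0.038462
D = -396/13 (D = -31 - 14*(-1/26) = -31 + 7/13 = -396/13 ≈ -30.462)
1/(2401 + (-1544 - 1881)) + D = 1/(2401 + (-1544 - 1881)) - 396/13 = 1/(2401 - 3425) - 396/13 = 1/(-1024) - 396/13 = -1/1024 - 396/13 = -405517/13312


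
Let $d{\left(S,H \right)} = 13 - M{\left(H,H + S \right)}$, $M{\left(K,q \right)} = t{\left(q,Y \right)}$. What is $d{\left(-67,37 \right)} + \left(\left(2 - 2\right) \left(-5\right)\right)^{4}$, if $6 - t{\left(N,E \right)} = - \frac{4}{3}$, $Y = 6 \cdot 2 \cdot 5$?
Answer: $\frac{17}{3} \approx 5.6667$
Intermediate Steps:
$Y = 60$ ($Y = 12 \cdot 5 = 60$)
$t{\left(N,E \right)} = \frac{22}{3}$ ($t{\left(N,E \right)} = 6 - - \frac{4}{3} = 6 + \frac{4}{3} = \frac{22}{3}$)
$M{\left(K,q \right)} = \frac{22}{3}$
$d{\left(S,H \right)} = \frac{17}{3}$ ($d{\left(S,H \right)} = 13 - \frac{22}{3} = \frac{17}{3}$)
$d{\left(-67,37 \right)} + \left(\left(2 - 2\right) \left(-5\right)\right)^{4} = \frac{17}{3} + \left(\left(2 - 2\right) \left(-5\right)\right)^{4} = \frac{17}{3} + \left(0 \left(-5\right)\right)^{4} = \frac{17}{3} + 0^{4} = \frac{17}{3} + 0 = \frac{17}{3}$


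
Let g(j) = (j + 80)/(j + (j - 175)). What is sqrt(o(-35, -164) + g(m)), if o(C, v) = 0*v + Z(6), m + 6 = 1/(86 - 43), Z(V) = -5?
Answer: 23*I*sqrt(659198)/8039 ≈ 2.3229*I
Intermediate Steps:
m = -257/43 (m = -6 + 1/(86 - 43) = -6 + 1/43 = -257/43 ≈ -5.9767)
g(j) = (80 + j)/(-175 + 2*j) (g(j) = (80 + j)/(j + (-175 + j)) = (80 + j)/(-175 + 2*j))
o(C, v) = -5 (o(C, v) = 0*v - 5 = 0 - 5 = -5)
sqrt(o(-35, -164) + g(m)) = sqrt(-5 + (80 - 257/43)/(-175 + 2*(-257/43))) = sqrt(-5 + (3183/43)/(-175 - 514/43)) = sqrt(-5 + (3183/43)/(-8039/43)) = sqrt(-5 - 43/8039*3183/43) = sqrt(-5 - 3183/8039) = sqrt(-43378/8039) = 23*I*sqrt(659198)/8039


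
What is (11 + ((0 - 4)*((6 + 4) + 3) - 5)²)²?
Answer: 10627600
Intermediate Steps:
(11 + ((0 - 4)*((6 + 4) + 3) - 5)²)² = (11 + (-4*(10 + 3) - 5)²)² = (11 + (-4*13 - 5)²)² = (11 + (-52 - 5)²)² = (11 + (-57)²)² = (11 + 3249)² = 3260² = 10627600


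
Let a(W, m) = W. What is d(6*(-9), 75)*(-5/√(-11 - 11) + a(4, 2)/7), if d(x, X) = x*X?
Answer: -16200/7 - 10125*I*√22/11 ≈ -2314.3 - 4317.3*I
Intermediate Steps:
d(x, X) = X*x
d(6*(-9), 75)*(-5/√(-11 - 11) + a(4, 2)/7) = (75*(6*(-9)))*(-5/√(-11 - 11) + 4/7) = (75*(-54))*(-5*(-I*√22/22) + 4*(⅐)) = -4050*(-5*(-I*√22/22) + 4/7) = -4050*(-(-5)*I*√22/22 + 4/7) = -4050*(5*I*√22/22 + 4/7) = -4050*(4/7 + 5*I*√22/22) = -16200/7 - 10125*I*√22/11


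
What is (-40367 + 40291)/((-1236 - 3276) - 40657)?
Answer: 76/45169 ≈ 0.0016826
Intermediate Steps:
(-40367 + 40291)/((-1236 - 3276) - 40657) = -76/(-4512 - 40657) = -76/(-45169) = -76*(-1/45169) = 76/45169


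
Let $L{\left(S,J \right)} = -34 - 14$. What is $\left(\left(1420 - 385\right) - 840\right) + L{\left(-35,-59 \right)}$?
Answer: $147$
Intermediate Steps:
$L{\left(S,J \right)} = -48$ ($L{\left(S,J \right)} = -34 - 14 = -48$)
$\left(\left(1420 - 385\right) - 840\right) + L{\left(-35,-59 \right)} = \left(\left(1420 - 385\right) - 840\right) - 48 = \left(1035 - 840\right) - 48 = 195 - 48 = 147$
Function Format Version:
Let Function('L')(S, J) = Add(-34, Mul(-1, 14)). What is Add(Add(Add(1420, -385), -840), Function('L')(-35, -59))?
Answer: 147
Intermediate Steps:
Function('L')(S, J) = -48 (Function('L')(S, J) = Add(-34, -14) = -48)
Add(Add(Add(1420, -385), -840), Function('L')(-35, -59)) = Add(Add(Add(1420, -385), -840), -48) = Add(Add(1035, -840), -48) = Add(195, -48) = 147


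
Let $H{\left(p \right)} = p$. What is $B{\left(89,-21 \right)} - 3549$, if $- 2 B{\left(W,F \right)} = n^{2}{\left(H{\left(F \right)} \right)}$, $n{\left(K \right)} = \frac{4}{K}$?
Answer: $- \frac{1565117}{441} \approx -3549.0$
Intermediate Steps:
$B{\left(W,F \right)} = - \frac{8}{F^{2}}$ ($B{\left(W,F \right)} = - \frac{\left(\frac{4}{F}\right)^{2}}{2} = - \frac{16 \frac{1}{F^{2}}}{2} = - \frac{8}{F^{2}}$)
$B{\left(89,-21 \right)} - 3549 = - \frac{8}{441} - 3549 = - \frac{1565117}{441}$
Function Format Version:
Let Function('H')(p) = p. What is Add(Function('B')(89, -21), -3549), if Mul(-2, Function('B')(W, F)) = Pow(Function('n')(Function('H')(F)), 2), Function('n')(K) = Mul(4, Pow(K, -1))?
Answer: Rational(-1565117, 441) ≈ -3549.0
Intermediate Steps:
Function('B')(W, F) = Mul(-8, Pow(F, -2)) (Function('B')(W, F) = Mul(Rational(-1, 2), Pow(Mul(4, Pow(F, -1)), 2)) = Mul(Rational(-1, 2), Mul(16, Pow(F, -2))) = Mul(-8, Pow(F, -2)))
Add(Function('B')(89, -21), -3549) = Add(Mul(-8, Pow(-21, -2)), -3549) = Add(Mul(-8, Rational(1, 441)), -3549) = Add(Rational(-8, 441), -3549) = Rational(-1565117, 441)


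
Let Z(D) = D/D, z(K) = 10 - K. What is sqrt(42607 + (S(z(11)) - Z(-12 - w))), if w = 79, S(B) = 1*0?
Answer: 9*sqrt(526) ≈ 206.41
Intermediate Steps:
S(B) = 0
Z(D) = 1
sqrt(42607 + (S(z(11)) - Z(-12 - w))) = sqrt(42607 + (0 - 1*1)) = sqrt(42607 + (0 - 1)) = sqrt(42607 - 1) = sqrt(42606) = 9*sqrt(526)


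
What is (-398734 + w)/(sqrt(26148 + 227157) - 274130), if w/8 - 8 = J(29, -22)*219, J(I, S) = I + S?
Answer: 21185095356/15029400719 + 1159218*sqrt(28145)/75147003595 ≈ 1.4122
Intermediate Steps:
w = 12328 (w = 64 + 8*((29 - 22)*219) = 64 + 8*(7*219) = 64 + 8*1533 = 64 + 12264 = 12328)
(-398734 + w)/(sqrt(26148 + 227157) - 274130) = (-398734 + 12328)/(sqrt(26148 + 227157) - 274130) = -386406/(sqrt(253305) - 274130) = -386406/(3*sqrt(28145) - 274130) = -386406/(-274130 + 3*sqrt(28145))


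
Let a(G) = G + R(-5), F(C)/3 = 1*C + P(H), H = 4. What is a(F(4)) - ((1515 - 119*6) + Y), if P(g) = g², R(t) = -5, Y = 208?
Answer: -954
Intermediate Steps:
F(C) = 48 + 3*C (F(C) = 3*(1*C + 4²) = 3*(C + 16) = 3*(16 + C) = 48 + 3*C)
a(G) = -5 + G (a(G) = G - 5 = -5 + G)
a(F(4)) - ((1515 - 119*6) + Y) = (-5 + (48 + 3*4)) - ((1515 - 119*6) + 208) = (-5 + (48 + 12)) - ((1515 - 714) + 208) = (-5 + 60) - (801 + 208) = 55 - 1*1009 = 55 - 1009 = -954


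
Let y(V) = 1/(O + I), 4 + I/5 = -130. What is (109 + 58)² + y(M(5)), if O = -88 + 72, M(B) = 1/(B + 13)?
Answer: 19131853/686 ≈ 27889.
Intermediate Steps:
I = -670 (I = -20 + 5*(-130) = -20 - 650 = -670)
M(B) = 1/(13 + B)
O = -16
y(V) = -1/686 (y(V) = 1/(-16 - 670) = 1/(-686) = -1/686)
(109 + 58)² + y(M(5)) = (109 + 58)² - 1/686 = 167² - 1/686 = 27889 - 1/686 = 19131853/686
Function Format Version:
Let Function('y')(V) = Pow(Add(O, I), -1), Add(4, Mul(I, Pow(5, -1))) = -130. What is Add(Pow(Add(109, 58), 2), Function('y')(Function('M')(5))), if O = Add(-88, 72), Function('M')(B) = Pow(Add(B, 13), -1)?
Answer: Rational(19131853, 686) ≈ 27889.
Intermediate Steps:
I = -670 (I = Add(-20, Mul(5, -130)) = Add(-20, -650) = -670)
Function('M')(B) = Pow(Add(13, B), -1)
O = -16
Function('y')(V) = Rational(-1, 686) (Function('y')(V) = Pow(Add(-16, -670), -1) = Pow(-686, -1) = Rational(-1, 686))
Add(Pow(Add(109, 58), 2), Function('y')(Function('M')(5))) = Add(Pow(Add(109, 58), 2), Rational(-1, 686)) = Add(Pow(167, 2), Rational(-1, 686)) = Add(27889, Rational(-1, 686)) = Rational(19131853, 686)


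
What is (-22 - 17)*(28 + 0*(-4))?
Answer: -1092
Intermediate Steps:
(-22 - 17)*(28 + 0*(-4)) = -39*(28 + 0) = -39*28 = -1092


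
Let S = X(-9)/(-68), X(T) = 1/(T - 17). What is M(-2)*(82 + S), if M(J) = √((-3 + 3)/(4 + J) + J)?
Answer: 144977*I*√2/1768 ≈ 115.97*I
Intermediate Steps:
X(T) = 1/(-17 + T)
M(J) = √J (M(J) = √(0/(4 + J) + J) = √(0 + J) = √J)
S = 1/1768 (S = 1/(-17 - 9*(-68)) = -1/68/(-26) = -1/26*(-1/68) = 1/1768 ≈ 0.00056561)
M(-2)*(82 + S) = √(-2)*(82 + 1/1768) = (I*√2)*(144977/1768) = 144977*I*√2/1768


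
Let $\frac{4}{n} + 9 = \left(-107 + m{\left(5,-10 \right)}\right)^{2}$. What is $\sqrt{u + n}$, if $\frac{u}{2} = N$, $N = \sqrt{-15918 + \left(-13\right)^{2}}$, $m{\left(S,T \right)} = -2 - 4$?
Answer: $\frac{\sqrt{3190 + 20352200 i \sqrt{15749}}}{3190} \approx 11.202 + 11.202 i$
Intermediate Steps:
$m{\left(S,T \right)} = -6$
$N = i \sqrt{15749}$ ($N = \sqrt{-15918 + 169} = \sqrt{-15749} = i \sqrt{15749} \approx 125.49 i$)
$n = \frac{1}{3190}$ ($n = \frac{4}{-9 + \left(-107 - 6\right)^{2}} = \frac{4}{-9 + \left(-113\right)^{2}} = \frac{4}{-9 + 12769} = \frac{4}{12760} = 4 \cdot \frac{1}{12760} = \frac{1}{3190} \approx 0.00031348$)
$u = 2 i \sqrt{15749} \approx 250.99 i$
$\sqrt{u + n} = \sqrt{2 i \sqrt{15749} + \frac{1}{3190}} = \sqrt{\frac{1}{3190} + 2 i \sqrt{15749}}$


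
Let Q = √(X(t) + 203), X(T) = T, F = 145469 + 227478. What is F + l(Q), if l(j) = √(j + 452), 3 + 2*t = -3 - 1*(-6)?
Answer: 372947 + √(452 + √203) ≈ 3.7297e+5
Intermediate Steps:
t = 0 (t = -3/2 + (-3 - 1*(-6))/2 = -3/2 + (-3 + 6)/2 = -3/2 + (½)*3 = -3/2 + 3/2 = 0)
F = 372947
Q = √203 (Q = √(0 + 203) = √203 ≈ 14.248)
l(j) = √(452 + j)
F + l(Q) = 372947 + √(452 + √203)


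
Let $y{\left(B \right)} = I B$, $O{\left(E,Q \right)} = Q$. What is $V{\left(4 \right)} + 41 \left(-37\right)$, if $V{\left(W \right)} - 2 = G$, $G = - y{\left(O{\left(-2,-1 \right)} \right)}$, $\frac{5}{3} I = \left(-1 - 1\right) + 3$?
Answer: $- \frac{7572}{5} \approx -1514.4$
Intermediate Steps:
$I = \frac{3}{5}$ ($I = \frac{3 \left(\left(-1 - 1\right) + 3\right)}{5} = \frac{3 \left(-2 + 3\right)}{5} = \frac{3}{5} \cdot 1 = \frac{3}{5} \approx 0.6$)
$y{\left(B \right)} = \frac{3 B}{5}$
$G = \frac{3}{5}$ ($G = - \frac{3 \left(-1\right)}{5} = \left(-1\right) \left(- \frac{3}{5}\right) = \frac{3}{5} \approx 0.6$)
$V{\left(W \right)} = \frac{13}{5}$ ($V{\left(W \right)} = 2 + \frac{3}{5} = \frac{13}{5}$)
$V{\left(4 \right)} + 41 \left(-37\right) = \frac{13}{5} + 41 \left(-37\right) = \frac{13}{5} - 1517 = - \frac{7572}{5}$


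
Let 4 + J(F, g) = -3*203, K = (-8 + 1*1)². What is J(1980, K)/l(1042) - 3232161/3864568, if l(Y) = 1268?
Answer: -1616840083/1225068056 ≈ -1.3198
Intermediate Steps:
K = 49 (K = (-8 + 1)² = (-7)² = 49)
J(F, g) = -613 (J(F, g) = -4 - 3*203 = -4 - 609 = -613)
J(1980, K)/l(1042) - 3232161/3864568 = -613/1268 - 3232161/3864568 = -1616840083/1225068056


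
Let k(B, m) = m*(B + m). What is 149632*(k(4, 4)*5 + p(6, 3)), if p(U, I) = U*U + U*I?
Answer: 32021248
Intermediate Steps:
p(U, I) = U**2 + I*U
149632*(k(4, 4)*5 + p(6, 3)) = 149632*((4*(4 + 4))*5 + 6*(3 + 6)) = 149632*((4*8)*5 + 6*9) = 149632*(32*5 + 54) = 149632*(160 + 54) = 149632*214 = 32021248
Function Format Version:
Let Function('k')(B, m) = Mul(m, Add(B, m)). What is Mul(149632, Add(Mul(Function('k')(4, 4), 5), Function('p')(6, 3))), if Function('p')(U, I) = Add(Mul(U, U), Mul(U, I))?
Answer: 32021248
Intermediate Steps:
Function('p')(U, I) = Add(Pow(U, 2), Mul(I, U))
Mul(149632, Add(Mul(Function('k')(4, 4), 5), Function('p')(6, 3))) = Mul(149632, Add(Mul(Mul(4, Add(4, 4)), 5), Mul(6, Add(3, 6)))) = Mul(149632, Add(Mul(Mul(4, 8), 5), Mul(6, 9))) = Mul(149632, Add(Mul(32, 5), 54)) = Mul(149632, Add(160, 54)) = Mul(149632, 214) = 32021248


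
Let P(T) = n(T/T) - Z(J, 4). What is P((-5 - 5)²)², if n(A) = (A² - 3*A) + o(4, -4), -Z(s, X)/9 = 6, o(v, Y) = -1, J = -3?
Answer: 2601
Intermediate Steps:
Z(s, X) = -54 (Z(s, X) = -9*6 = -54)
n(A) = -1 + A² - 3*A (n(A) = (A² - 3*A) - 1 = -1 + A² - 3*A)
P(T) = 51 (P(T) = (-1 + (T/T)² - 3*T/T) - 1*(-54) = (-1 + 1² - 3*1) + 54 = (-1 + 1 - 3) + 54 = -3 + 54 = 51)
P((-5 - 5)²)² = 51² = 2601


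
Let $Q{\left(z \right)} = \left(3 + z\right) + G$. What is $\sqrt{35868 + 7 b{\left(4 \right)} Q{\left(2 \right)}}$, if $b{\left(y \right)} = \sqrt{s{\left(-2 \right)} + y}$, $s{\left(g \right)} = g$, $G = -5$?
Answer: $14 \sqrt{183} \approx 189.39$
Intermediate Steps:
$Q{\left(z \right)} = -2 + z$ ($Q{\left(z \right)} = \left(3 + z\right) - 5 = -2 + z$)
$b{\left(y \right)} = \sqrt{-2 + y}$
$\sqrt{35868 + 7 b{\left(4 \right)} Q{\left(2 \right)}} = \sqrt{35868 + 7 \sqrt{-2 + 4} \left(-2 + 2\right)} = \sqrt{35868 + 7 \sqrt{2} \cdot 0} = \sqrt{35868 + 0} = \sqrt{35868} = 14 \sqrt{183}$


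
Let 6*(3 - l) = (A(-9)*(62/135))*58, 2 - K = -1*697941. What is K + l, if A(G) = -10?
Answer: 56537222/81 ≈ 6.9799e+5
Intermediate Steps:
K = 697943 (K = 2 - (-1)*697941 = 2 - 1*(-697941) = 2 + 697941 = 697943)
l = 3839/81 (l = 3 - (-620/135)*58/6 = 3 - (-10*62/135)*58/6 = 3 - (-62)*58/81 = 3 - ⅙*(-7192/27) = 3 + 3596/81 = 3839/81 ≈ 47.395)
K + l = 697943 + 3839/81 = 56537222/81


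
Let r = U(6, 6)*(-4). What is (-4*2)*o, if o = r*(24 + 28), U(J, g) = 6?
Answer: 9984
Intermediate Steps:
r = -24 (r = 6*(-4) = -24)
o = -1248 (o = -24*(24 + 28) = -24*52 = -1248)
(-4*2)*o = -4*2*(-1248) = -8*(-1248) = 9984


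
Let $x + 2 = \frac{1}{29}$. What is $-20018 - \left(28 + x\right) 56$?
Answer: $- \frac{622802}{29} \approx -21476.0$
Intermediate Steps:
$x = - \frac{57}{29}$ ($x = -2 + \frac{1}{29} = - \frac{57}{29} \approx -1.9655$)
$-20018 - \left(28 + x\right) 56 = -20018 - \left(28 - \frac{57}{29}\right) 56 = -20018 - \frac{755}{29} \cdot 56 = -20018 - \frac{42280}{29} = - \frac{622802}{29}$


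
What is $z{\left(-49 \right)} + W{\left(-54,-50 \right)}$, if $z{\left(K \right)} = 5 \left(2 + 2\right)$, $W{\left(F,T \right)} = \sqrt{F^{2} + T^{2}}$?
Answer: $20 + 2 \sqrt{1354} \approx 93.594$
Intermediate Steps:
$z{\left(K \right)} = 20$ ($z{\left(K \right)} = 5 \cdot 4 = 20$)
$z{\left(-49 \right)} + W{\left(-54,-50 \right)} = 20 + \sqrt{\left(-54\right)^{2} + \left(-50\right)^{2}} = 20 + \sqrt{2916 + 2500} = 20 + \sqrt{5416} = 20 + 2 \sqrt{1354}$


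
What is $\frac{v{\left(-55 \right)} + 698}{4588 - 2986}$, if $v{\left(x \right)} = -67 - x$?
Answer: $\frac{343}{801} \approx 0.42821$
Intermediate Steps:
$\frac{v{\left(-55 \right)} + 698}{4588 - 2986} = \frac{\left(-67 - -55\right) + 698}{4588 - 2986} = \frac{\left(-67 + 55\right) + 698}{1602} = \left(-12 + 698\right) \frac{1}{1602} = 686 \cdot \frac{1}{1602} = \frac{343}{801}$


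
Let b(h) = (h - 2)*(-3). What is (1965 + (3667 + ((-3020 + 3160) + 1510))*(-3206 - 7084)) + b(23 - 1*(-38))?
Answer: -54710142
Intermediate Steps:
b(h) = 6 - 3*h (b(h) = (-2 + h)*(-3) = 6 - 3*h)
(1965 + (3667 + ((-3020 + 3160) + 1510))*(-3206 - 7084)) + b(23 - 1*(-38)) = (1965 + (3667 + ((-3020 + 3160) + 1510))*(-3206 - 7084)) + (6 - 3*(23 - 1*(-38))) = (1965 + (3667 + (140 + 1510))*(-10290)) + (6 - 3*(23 + 38)) = (1965 + (3667 + 1650)*(-10290)) + (6 - 3*61) = (1965 + 5317*(-10290)) + (6 - 183) = (1965 - 54711930) - 177 = -54709965 - 177 = -54710142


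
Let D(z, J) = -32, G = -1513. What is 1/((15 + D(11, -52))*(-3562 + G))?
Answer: 1/86275 ≈ 1.1591e-5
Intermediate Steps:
1/((15 + D(11, -52))*(-3562 + G)) = 1/((15 - 32)*(-3562 - 1513)) = 1/(-17*(-5075)) = 1/86275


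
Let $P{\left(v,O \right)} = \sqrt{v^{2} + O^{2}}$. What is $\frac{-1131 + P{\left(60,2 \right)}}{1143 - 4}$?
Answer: $- \frac{1131}{1139} + \frac{2 \sqrt{901}}{1139} \approx -0.94027$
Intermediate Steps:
$P{\left(v,O \right)} = \sqrt{O^{2} + v^{2}}$
$\frac{-1131 + P{\left(60,2 \right)}}{1143 - 4} = \frac{-1131 + \sqrt{2^{2} + 60^{2}}}{1143 - 4} = \frac{-1131 + \sqrt{4 + 3600}}{1139} = \left(-1131 + \sqrt{3604}\right) \frac{1}{1139} = \left(-1131 + 2 \sqrt{901}\right) \frac{1}{1139} = - \frac{1131}{1139} + \frac{2 \sqrt{901}}{1139}$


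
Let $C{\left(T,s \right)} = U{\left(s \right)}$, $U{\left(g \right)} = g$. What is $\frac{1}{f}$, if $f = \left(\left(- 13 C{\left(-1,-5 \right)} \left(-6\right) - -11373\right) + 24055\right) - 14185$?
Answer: $\frac{1}{20853} \approx 4.7955 \cdot 10^{-5}$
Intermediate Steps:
$C{\left(T,s \right)} = s$
$f = 20853$ ($f = \left(\left(\left(-13\right) \left(-5\right) \left(-6\right) - -11373\right) + 24055\right) - 14185 = \left(\left(65 \left(-6\right) + 11373\right) + 24055\right) - 14185 = \left(\left(-390 + 11373\right) + 24055\right) - 14185 = \left(10983 + 24055\right) - 14185 = 35038 - 14185 = 20853$)
$\frac{1}{f} = \frac{1}{20853}$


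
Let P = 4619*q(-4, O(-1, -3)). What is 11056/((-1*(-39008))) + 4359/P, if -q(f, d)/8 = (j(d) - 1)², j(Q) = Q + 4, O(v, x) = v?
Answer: 45754043/180177952 ≈ 0.25394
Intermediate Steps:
j(Q) = 4 + Q
q(f, d) = -8*(3 + d)² (q(f, d) = -8*((4 + d) - 1)² = -8*(3 + d)²)
P = -147808 (P = 4619*(-8*(3 - 1)²) = 4619*(-8*2²) = 4619*(-8*4) = 4619*(-32) = -147808)
11056/((-1*(-39008))) + 4359/P = 11056/((-1*(-39008))) + 4359/(-147808) = 11056/39008 + 4359*(-1/147808) = 11056*(1/39008) - 4359/147808 = 691/2438 - 4359/147808 = 45754043/180177952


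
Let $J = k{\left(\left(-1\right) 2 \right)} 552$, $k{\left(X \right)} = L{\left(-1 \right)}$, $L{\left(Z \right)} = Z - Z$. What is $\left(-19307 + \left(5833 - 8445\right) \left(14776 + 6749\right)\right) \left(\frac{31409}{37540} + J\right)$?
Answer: $- \frac{1766524043263}{37540} \approx -4.7057 \cdot 10^{7}$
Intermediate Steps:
$L{\left(Z \right)} = 0$
$k{\left(X \right)} = 0$
$J = 0$ ($J = 0 \cdot 552 = 0$)
$\left(-19307 + \left(5833 - 8445\right) \left(14776 + 6749\right)\right) \left(\frac{31409}{37540} + J\right) = \left(-19307 + \left(5833 - 8445\right) \left(14776 + 6749\right)\right) \left(\frac{31409}{37540} + 0\right) = \left(-19307 - 56223300\right) \left(31409 \cdot \frac{1}{37540} + 0\right) = \left(-19307 - 56223300\right) \left(\frac{31409}{37540} + 0\right) = \left(-56242607\right) \frac{31409}{37540} = - \frac{1766524043263}{37540}$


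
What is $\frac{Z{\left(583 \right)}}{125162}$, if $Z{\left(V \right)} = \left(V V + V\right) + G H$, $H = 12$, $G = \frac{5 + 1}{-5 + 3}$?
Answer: $\frac{170218}{62581} \approx 2.72$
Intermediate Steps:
$G = -3$ ($G = \frac{6}{-2} = 6 \left(- \frac{1}{2}\right) = -3$)
$Z{\left(V \right)} = -36 + V + V^{2}$ ($Z{\left(V \right)} = \left(V V + V\right) - 36 = \left(V^{2} + V\right) - 36 = \left(V + V^{2}\right) - 36 = -36 + V + V^{2}$)
$\frac{Z{\left(583 \right)}}{125162} = \frac{-36 + 583 + 583^{2}}{125162} = \left(-36 + 583 + 339889\right) \frac{1}{125162} = 340436 \cdot \frac{1}{125162} = \frac{170218}{62581}$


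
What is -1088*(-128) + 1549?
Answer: 140813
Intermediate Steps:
-1088*(-128) + 1549 = 139264 + 1549 = 140813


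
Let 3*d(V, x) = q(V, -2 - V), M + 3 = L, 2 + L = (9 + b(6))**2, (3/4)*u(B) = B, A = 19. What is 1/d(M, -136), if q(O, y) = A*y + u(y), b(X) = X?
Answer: -3/4514 ≈ -0.00066460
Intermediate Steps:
u(B) = 4*B/3
L = 223 (L = -2 + (9 + 6)**2 = -2 + 15**2 = -2 + 225 = 223)
M = 220 (M = -3 + 223 = 220)
q(O, y) = 61*y/3 (q(O, y) = 19*y + 4*y/3 = 61*y/3)
d(V, x) = -122/9 - 61*V/9 (d(V, x) = (61*(-2 - V)/3)/3 = (-122/3 - 61*V/3)/3 = -122/9 - 61*V/9)
1/d(M, -136) = 1/(-122/9 - 61/9*220) = 1/(-122/9 - 13420/9) = 1/(-4514/3) = -3/4514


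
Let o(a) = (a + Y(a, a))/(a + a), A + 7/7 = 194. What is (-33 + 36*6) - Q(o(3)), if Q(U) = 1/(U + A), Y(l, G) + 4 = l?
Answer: 106137/580 ≈ 182.99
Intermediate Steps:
A = 193 (A = -1 + 194 = 193)
Y(l, G) = -4 + l
o(a) = (-4 + 2*a)/(2*a) (o(a) = (a + (-4 + a))/(a + a) = (-4 + 2*a)/((2*a)) = (-4 + 2*a)*(1/(2*a)) = (-4 + 2*a)/(2*a))
Q(U) = 1/(193 + U) (Q(U) = 1/(U + 193) = 1/(193 + U))
(-33 + 36*6) - Q(o(3)) = (-33 + 36*6) - 1/(193 + (-2 + 3)/3) = (-33 + 216) - 1/(193 + (1/3)*1) = 183 - 1/(193 + 1/3) = 183 - 1/580/3 = 183 - 1*3/580 = 183 - 3/580 = 106137/580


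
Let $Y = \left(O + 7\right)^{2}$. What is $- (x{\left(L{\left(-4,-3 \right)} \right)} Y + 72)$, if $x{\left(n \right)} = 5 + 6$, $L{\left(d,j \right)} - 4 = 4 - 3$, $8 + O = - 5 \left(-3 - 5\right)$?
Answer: $-16803$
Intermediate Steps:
$O = 32$ ($O = -8 - 5 \left(-3 - 5\right) = -8 - -40 = -8 + 40 = 32$)
$Y = 1521$ ($Y = \left(32 + 7\right)^{2} = 39^{2} = 1521$)
$L{\left(d,j \right)} = 5$ ($L{\left(d,j \right)} = 4 + \left(4 - 3\right) = 4 + 1 = 5$)
$x{\left(n \right)} = 11$
$- (x{\left(L{\left(-4,-3 \right)} \right)} Y + 72) = - (11 \cdot 1521 + 72) = - (16731 + 72) = \left(-1\right) 16803 = -16803$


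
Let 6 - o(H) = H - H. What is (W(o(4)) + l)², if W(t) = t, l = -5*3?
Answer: 81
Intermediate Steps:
l = -15
o(H) = 6 (o(H) = 6 - (H - H) = 6 - 1*0 = 6 + 0 = 6)
(W(o(4)) + l)² = (6 - 15)² = (-9)² = 81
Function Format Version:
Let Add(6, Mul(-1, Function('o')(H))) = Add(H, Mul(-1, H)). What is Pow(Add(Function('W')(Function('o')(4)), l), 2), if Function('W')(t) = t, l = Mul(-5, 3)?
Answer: 81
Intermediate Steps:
l = -15
Function('o')(H) = 6 (Function('o')(H) = Add(6, Mul(-1, Add(H, Mul(-1, H)))) = Add(6, Mul(-1, 0)) = Add(6, 0) = 6)
Pow(Add(Function('W')(Function('o')(4)), l), 2) = Pow(Add(6, -15), 2) = Pow(-9, 2) = 81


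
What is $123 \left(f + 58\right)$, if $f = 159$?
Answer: $26691$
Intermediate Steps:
$123 \left(f + 58\right) = 123 \left(159 + 58\right) = 123 \cdot 217 = 26691$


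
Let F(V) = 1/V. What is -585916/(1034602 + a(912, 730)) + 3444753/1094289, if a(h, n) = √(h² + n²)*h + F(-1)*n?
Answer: 1546398710087659/125659232493228 - 2783101*√341161/172247778 ≈ 2.8688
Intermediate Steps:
a(h, n) = -n + h*√(h² + n²) (a(h, n) = √(h² + n²)*h + n/(-1) = h*√(h² + n²) - n = -n + h*√(h² + n²))
-585916/(1034602 + a(912, 730)) + 3444753/1094289 = -585916/(1034602 + (-1*730 + 912*√(912² + 730²))) + 3444753/1094289 = -585916/(1034602 + (-730 + 912*√(831744 + 532900))) + 3444753*(1/1094289) = -585916/(1034602 + (-730 + 912*√1364644)) + 1148251/364763 = -585916/(1034602 + (-730 + 912*(2*√341161))) + 1148251/364763 = -585916/(1034602 + (-730 + 1824*√341161)) + 1148251/364763 = -585916/(1033872 + 1824*√341161) + 1148251/364763 = 1148251/364763 - 585916/(1033872 + 1824*√341161)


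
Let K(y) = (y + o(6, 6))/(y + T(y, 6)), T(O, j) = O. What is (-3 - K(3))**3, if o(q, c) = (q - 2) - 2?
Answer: -12167/216 ≈ -56.329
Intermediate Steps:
o(q, c) = -4 + q (o(q, c) = (-2 + q) - 2 = -4 + q)
K(y) = (2 + y)/(2*y) (K(y) = (y + (-4 + 6))/(y + y) = (y + 2)/((2*y)) = (2 + y)*(1/(2*y)) = (2 + y)/(2*y))
(-3 - K(3))**3 = (-3 - (2 + 3)/(2*3))**3 = (-3 - 5/(2*3))**3 = (-3 - 1*5/6)**3 = (-3 - 5/6)**3 = (-23/6)**3 = -12167/216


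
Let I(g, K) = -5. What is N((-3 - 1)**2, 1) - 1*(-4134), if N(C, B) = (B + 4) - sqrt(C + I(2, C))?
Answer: 4139 - sqrt(11) ≈ 4135.7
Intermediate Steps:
N(C, B) = 4 + B - sqrt(-5 + C) (N(C, B) = (B + 4) - sqrt(C - 5) = (4 + B) - sqrt(-5 + C) = 4 + B - sqrt(-5 + C))
N((-3 - 1)**2, 1) - 1*(-4134) = (4 + 1 - sqrt(-5 + (-3 - 1)**2)) - 1*(-4134) = (4 + 1 - sqrt(-5 + (-4)**2)) + 4134 = (4 + 1 - sqrt(-5 + 16)) + 4134 = (4 + 1 - sqrt(11)) + 4134 = (5 - sqrt(11)) + 4134 = 4139 - sqrt(11)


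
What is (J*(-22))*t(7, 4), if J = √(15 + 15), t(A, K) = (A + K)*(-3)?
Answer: 726*√30 ≈ 3976.5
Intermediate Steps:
t(A, K) = -3*A - 3*K
J = √30 ≈ 5.4772
(J*(-22))*t(7, 4) = (√30*(-22))*(-3*7 - 3*4) = (-22*√30)*(-21 - 12) = -22*√30*(-33) = 726*√30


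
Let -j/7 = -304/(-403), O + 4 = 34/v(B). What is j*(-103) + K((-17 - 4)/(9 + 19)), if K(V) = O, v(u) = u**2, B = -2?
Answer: 441995/806 ≈ 548.38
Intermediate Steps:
O = 9/2 (O = -4 + 34/((-2)**2) = -4 + 34/4 = -4 + 34*(1/4) = -4 + 17/2 = 9/2 ≈ 4.5000)
j = -2128/403 (j = -(-2128)/(-403) = -(-2128)*(-1)/403 = -7*304/403 = -2128/403 ≈ -5.2804)
K(V) = 9/2
j*(-103) + K((-17 - 4)/(9 + 19)) = -2128/403*(-103) + 9/2 = 219184/403 + 9/2 = 441995/806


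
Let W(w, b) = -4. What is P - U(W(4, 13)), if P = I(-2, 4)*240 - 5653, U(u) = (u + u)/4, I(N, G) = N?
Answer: -6131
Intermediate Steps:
U(u) = u/2 (U(u) = (2*u)/4 = u/2)
P = -6133 (P = -2*240 - 5653 = -480 - 5653 = -6133)
P - U(W(4, 13)) = -6133 - (-4)/2 = -6133 - 1*(-2) = -6133 + 2 = -6131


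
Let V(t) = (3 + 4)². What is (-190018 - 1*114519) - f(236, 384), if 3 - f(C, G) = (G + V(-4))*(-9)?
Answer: -308437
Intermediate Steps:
V(t) = 49 (V(t) = 7² = 49)
f(C, G) = 444 + 9*G (f(C, G) = 3 - (G + 49)*(-9) = 3 - (49 + G)*(-9) = 3 - (-441 - 9*G) = 3 + (441 + 9*G) = 444 + 9*G)
(-190018 - 1*114519) - f(236, 384) = (-190018 - 1*114519) - (444 + 9*384) = (-190018 - 114519) - (444 + 3456) = -304537 - 1*3900 = -304537 - 3900 = -308437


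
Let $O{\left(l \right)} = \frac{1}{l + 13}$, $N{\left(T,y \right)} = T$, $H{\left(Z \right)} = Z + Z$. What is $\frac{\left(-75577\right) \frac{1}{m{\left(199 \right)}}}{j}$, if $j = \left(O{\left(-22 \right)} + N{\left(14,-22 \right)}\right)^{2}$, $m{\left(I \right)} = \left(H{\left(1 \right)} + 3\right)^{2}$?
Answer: $- \frac{6121737}{390625} \approx -15.672$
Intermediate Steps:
$H{\left(Z \right)} = 2 Z$
$m{\left(I \right)} = 25$ ($m{\left(I \right)} = \left(2 \cdot 1 + 3\right)^{2} = \left(2 + 3\right)^{2} = 5^{2} = 25$)
$O{\left(l \right)} = \frac{1}{13 + l}$
$j = \frac{15625}{81}$ ($j = \left(\frac{1}{13 - 22} + 14\right)^{2} = \left(\frac{1}{-9} + 14\right)^{2} = \left(- \frac{1}{9} + 14\right)^{2} = \left(\frac{125}{9}\right)^{2} = \frac{15625}{81} \approx 192.9$)
$\frac{\left(-75577\right) \frac{1}{m{\left(199 \right)}}}{j} = \frac{\left(-75577\right) \frac{1}{25}}{\frac{15625}{81}} = \left(-75577\right) \frac{1}{25} \cdot \frac{81}{15625} = \left(- \frac{75577}{25}\right) \frac{81}{15625} = - \frac{6121737}{390625}$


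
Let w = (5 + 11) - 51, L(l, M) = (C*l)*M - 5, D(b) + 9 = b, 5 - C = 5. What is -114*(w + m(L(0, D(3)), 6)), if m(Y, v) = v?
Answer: 3306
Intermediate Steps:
C = 0 (C = 5 - 1*5 = 5 - 5 = 0)
D(b) = -9 + b
L(l, M) = -5 (L(l, M) = (0*l)*M - 5 = 0*M - 5 = 0 - 5 = -5)
w = -35 (w = 16 - 51 = -35)
-114*(w + m(L(0, D(3)), 6)) = -114*(-35 + 6) = -114*(-29) = 3306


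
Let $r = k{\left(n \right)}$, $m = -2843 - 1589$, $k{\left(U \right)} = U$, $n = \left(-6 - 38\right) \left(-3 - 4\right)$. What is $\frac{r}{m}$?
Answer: $- \frac{77}{1108} \approx -0.069495$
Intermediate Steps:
$n = 308$ ($n = - 44 \left(-3 - 4\right) = \left(-44\right) \left(-7\right) = 308$)
$m = -4432$
$r = 308$
$\frac{r}{m} = \frac{308}{-4432} = 308 \left(- \frac{1}{4432}\right) = - \frac{77}{1108}$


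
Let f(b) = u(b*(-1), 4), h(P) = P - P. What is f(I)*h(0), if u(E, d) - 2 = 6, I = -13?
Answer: 0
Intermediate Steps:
h(P) = 0
u(E, d) = 8 (u(E, d) = 2 + 6 = 8)
f(b) = 8
f(I)*h(0) = 8*0 = 0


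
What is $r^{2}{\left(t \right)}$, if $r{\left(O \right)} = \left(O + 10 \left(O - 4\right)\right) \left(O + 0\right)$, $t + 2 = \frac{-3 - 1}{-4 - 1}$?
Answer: $\frac{2547216}{625} \approx 4075.5$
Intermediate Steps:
$t = - \frac{6}{5}$ ($t = -2 + \frac{-3 - 1}{-4 - 1} = -2 - \frac{4}{-5} = -2 - - \frac{4}{5} = -2 + \frac{4}{5} = - \frac{6}{5} \approx -1.2$)
$r{\left(O \right)} = O \left(-40 + 11 O\right)$ ($r{\left(O \right)} = \left(O + 10 \left(-4 + O\right)\right) O = \left(O + \left(-40 + 10 O\right)\right) O = \left(-40 + 11 O\right) O = O \left(-40 + 11 O\right)$)
$r^{2}{\left(t \right)} = \left(- \frac{6 \left(-40 + 11 \left(- \frac{6}{5}\right)\right)}{5}\right)^{2} = \left(- \frac{6 \left(-40 - \frac{66}{5}\right)}{5}\right)^{2} = \left(\left(- \frac{6}{5}\right) \left(- \frac{266}{5}\right)\right)^{2} = \left(\frac{1596}{25}\right)^{2} = \frac{2547216}{625}$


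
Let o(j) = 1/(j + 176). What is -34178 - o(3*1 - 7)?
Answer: -5878617/172 ≈ -34178.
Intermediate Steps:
o(j) = 1/(176 + j)
-34178 - o(3*1 - 7) = -34178 - 1/(176 + (3*1 - 7)) = -34178 - 1/(176 + (3 - 7)) = -34178 - 1/(176 - 4) = -34178 - 1/172 = -5878617/172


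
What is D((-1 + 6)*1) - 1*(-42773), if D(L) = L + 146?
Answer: 42924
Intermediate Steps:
D(L) = 146 + L
D((-1 + 6)*1) - 1*(-42773) = (146 + (-1 + 6)*1) - 1*(-42773) = (146 + 5*1) + 42773 = (146 + 5) + 42773 = 151 + 42773 = 42924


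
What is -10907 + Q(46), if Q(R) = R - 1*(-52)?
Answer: -10809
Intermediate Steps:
Q(R) = 52 + R (Q(R) = R + 52 = 52 + R)
-10907 + Q(46) = -10907 + (52 + 46) = -10907 + 98 = -10809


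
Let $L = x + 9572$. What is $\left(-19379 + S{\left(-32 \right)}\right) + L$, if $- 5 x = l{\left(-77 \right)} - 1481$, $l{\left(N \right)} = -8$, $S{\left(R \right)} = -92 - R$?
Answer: $- \frac{47846}{5} \approx -9569.2$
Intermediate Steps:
$x = \frac{1489}{5}$ ($x = - \frac{-8 - 1481}{5} = \left(- \frac{1}{5}\right) \left(-1489\right) = \frac{1489}{5} \approx 297.8$)
$L = \frac{49349}{5}$ ($L = \frac{1489}{5} + 9572 = \frac{49349}{5} \approx 9869.8$)
$\left(-19379 + S{\left(-32 \right)}\right) + L = \left(-19379 - 60\right) + \frac{49349}{5} = -19439 + \frac{49349}{5} = - \frac{47846}{5}$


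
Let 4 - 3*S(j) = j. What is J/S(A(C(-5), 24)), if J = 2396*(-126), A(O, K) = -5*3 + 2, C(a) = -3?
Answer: -905688/17 ≈ -53276.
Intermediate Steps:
A(O, K) = -13 (A(O, K) = -15 + 2 = -13)
S(j) = 4/3 - j/3
J = -301896
J/S(A(C(-5), 24)) = -301896/(4/3 - ⅓*(-13)) = -301896/(4/3 + 13/3) = -301896/17/3 = -301896*3/17 = -905688/17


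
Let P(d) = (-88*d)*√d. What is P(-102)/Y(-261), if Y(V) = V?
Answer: -2992*I*√102/87 ≈ -347.33*I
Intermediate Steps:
P(d) = -88*d^(3/2)
P(-102)/Y(-261) = -(-8976)*I*√102/(-261) = -(-8976)*I*√102*(-1/261) = (8976*I*√102)*(-1/261) = -2992*I*√102/87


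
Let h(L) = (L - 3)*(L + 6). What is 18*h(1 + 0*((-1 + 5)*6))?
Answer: -252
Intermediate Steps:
h(L) = (-3 + L)*(6 + L)
18*h(1 + 0*((-1 + 5)*6)) = 18*(-18 + (1 + 0*((-1 + 5)*6))² + 3*(1 + 0*((-1 + 5)*6))) = 18*(-18 + (1 + 0*(4*6))² + 3*(1 + 0*(4*6))) = 18*(-18 + (1 + 0*24)² + 3*(1 + 0*24)) = 18*(-18 + (1 + 0)² + 3*(1 + 0)) = 18*(-18 + 1² + 3*1) = 18*(-18 + 1 + 3) = 18*(-14) = -252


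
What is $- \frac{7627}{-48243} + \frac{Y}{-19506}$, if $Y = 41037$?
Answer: $- \frac{610325243}{313675986} \approx -1.9457$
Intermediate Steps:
$- \frac{7627}{-48243} + \frac{Y}{-19506} = - \frac{7627}{-48243} + \frac{41037}{-19506} = \left(-7627\right) \left(- \frac{1}{48243}\right) + 41037 \left(- \frac{1}{19506}\right) = \frac{7627}{48243} - \frac{13679}{6502} = - \frac{610325243}{313675986}$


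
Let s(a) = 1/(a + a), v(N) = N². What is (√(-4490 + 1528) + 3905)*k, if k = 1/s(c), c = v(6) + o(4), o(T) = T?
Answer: 312400 + 80*I*√2962 ≈ 3.124e+5 + 4353.9*I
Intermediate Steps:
c = 40 (c = 6² + 4 = 36 + 4 = 40)
s(a) = 1/(2*a)
k = 80 (k = 1/((½)/40) = 1/((½)*(1/40)) = 1/(1/80) = 80)
(√(-4490 + 1528) + 3905)*k = (√(-4490 + 1528) + 3905)*80 = (√(-2962) + 3905)*80 = (I*√2962 + 3905)*80 = (3905 + I*√2962)*80 = 312400 + 80*I*√2962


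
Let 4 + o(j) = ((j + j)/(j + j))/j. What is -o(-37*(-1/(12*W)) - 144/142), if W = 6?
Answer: 15340/2557 ≈ 5.9992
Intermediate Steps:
o(j) = -4 + 1/j (o(j) = -4 + ((j + j)/(j + j))/j = -4 + ((2*j)/((2*j)))/j = -4 + ((2*j)*(1/(2*j)))/j = -4 + 1/j)
-o(-37*(-1/(12*W)) - 144/142) = -(-4 + 1/(-37/((6*(-3))*4) - 144/142)) = -(-4 + 1/(-37/((-18*4)) - 144*1/142)) = -(-4 + 1/(-37/(-72) - 72/71)) = -(-4 + 1/(-37*(-1/72) - 72/71)) = -(-4 + 1/(37/72 - 72/71)) = -(-4 + 1/(-2557/5112)) = -(-4 - 5112/2557) = -1*(-15340/2557) = 15340/2557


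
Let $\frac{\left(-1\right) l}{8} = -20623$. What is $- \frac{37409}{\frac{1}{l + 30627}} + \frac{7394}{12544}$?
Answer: $- \frac{45896061826831}{6272} \approx -7.3176 \cdot 10^{9}$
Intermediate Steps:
$l = 164984$ ($l = \left(-8\right) \left(-20623\right) = 164984$)
$- \frac{37409}{\frac{1}{l + 30627}} + \frac{7394}{12544} = - \frac{37409}{\frac{1}{164984 + 30627}} + \frac{7394}{12544} = - \frac{37409}{\frac{1}{195611}} + 7394 \cdot \frac{1}{12544} = - 37409 \frac{1}{\frac{1}{195611}} + \frac{3697}{6272} = \left(-37409\right) 195611 + \frac{3697}{6272} = -7317611899 + \frac{3697}{6272} = - \frac{45896061826831}{6272}$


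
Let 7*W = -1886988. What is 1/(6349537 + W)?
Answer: 7/42559771 ≈ 1.6447e-7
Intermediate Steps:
W = -1886988/7 (W = (⅐)*(-1886988) = -1886988/7 ≈ -2.6957e+5)
1/(6349537 + W) = 1/(6349537 - 1886988/7) = 1/(42559771/7) = 7/42559771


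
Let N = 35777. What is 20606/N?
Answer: 20606/35777 ≈ 0.57596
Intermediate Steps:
20606/N = 20606/35777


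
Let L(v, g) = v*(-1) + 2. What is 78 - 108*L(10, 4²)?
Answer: 942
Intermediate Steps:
L(v, g) = 2 - v (L(v, g) = -v + 2 = 2 - v)
78 - 108*L(10, 4²) = 78 - 108*(2 - 1*10) = 78 - 108*(2 - 10) = 78 - 108*(-8) = 78 + 864 = 942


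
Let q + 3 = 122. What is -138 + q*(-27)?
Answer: -3351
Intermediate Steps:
q = 119 (q = -3 + 122 = 119)
-138 + q*(-27) = -138 + 119*(-27) = -138 - 3213 = -3351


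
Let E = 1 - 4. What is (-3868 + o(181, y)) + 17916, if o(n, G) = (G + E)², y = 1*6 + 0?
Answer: 14057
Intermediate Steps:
E = -3
y = 6 (y = 6 + 0 = 6)
o(n, G) = (-3 + G)² (o(n, G) = (G - 3)² = (-3 + G)²)
(-3868 + o(181, y)) + 17916 = (-3868 + (-3 + 6)²) + 17916 = (-3868 + 3²) + 17916 = (-3868 + 9) + 17916 = -3859 + 17916 = 14057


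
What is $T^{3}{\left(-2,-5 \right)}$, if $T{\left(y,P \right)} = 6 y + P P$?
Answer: $2197$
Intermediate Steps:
$T{\left(y,P \right)} = P^{2} + 6 y$ ($T{\left(y,P \right)} = 6 y + P^{2} = P^{2} + 6 y$)
$T^{3}{\left(-2,-5 \right)} = \left(\left(-5\right)^{2} + 6 \left(-2\right)\right)^{3} = \left(25 - 12\right)^{3} = 13^{3} = 2197$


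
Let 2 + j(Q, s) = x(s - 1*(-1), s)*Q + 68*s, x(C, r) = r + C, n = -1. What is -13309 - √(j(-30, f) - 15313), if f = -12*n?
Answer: -13309 - I*√15249 ≈ -13309.0 - 123.49*I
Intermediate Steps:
f = 12 (f = -12*(-1) = 12)
x(C, r) = C + r
j(Q, s) = -2 + 68*s + Q*(1 + 2*s) (j(Q, s) = -2 + (((s - 1*(-1)) + s)*Q + 68*s) = -2 + (((s + 1) + s)*Q + 68*s) = -2 + (((1 + s) + s)*Q + 68*s) = -2 + ((1 + 2*s)*Q + 68*s) = -2 + (Q*(1 + 2*s) + 68*s) = -2 + (68*s + Q*(1 + 2*s)) = -2 + 68*s + Q*(1 + 2*s))
-13309 - √(j(-30, f) - 15313) = -13309 - √((-2 + 68*12 - 30*(1 + 2*12)) - 15313) = -13309 - √((-2 + 816 - 30*(1 + 24)) - 15313) = -13309 - √((-2 + 816 - 30*25) - 15313) = -13309 - √((-2 + 816 - 750) - 15313) = -13309 - √(64 - 15313) = -13309 - √(-15249) = -13309 - I*√15249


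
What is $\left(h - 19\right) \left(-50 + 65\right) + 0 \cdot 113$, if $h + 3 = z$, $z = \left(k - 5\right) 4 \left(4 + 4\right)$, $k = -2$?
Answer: $-3690$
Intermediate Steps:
$z = -224$ ($z = \left(-2 - 5\right) 4 \left(4 + 4\right) = - 7 \cdot 4 \cdot 8 = \left(-7\right) 32 = -224$)
$h = -227$ ($h = -3 - 224 = -227$)
$\left(h - 19\right) \left(-50 + 65\right) + 0 \cdot 113 = \left(-227 - 19\right) \left(-50 + 65\right) + 0 \cdot 113 = \left(-246\right) 15 + 0 = -3690 + 0 = -3690$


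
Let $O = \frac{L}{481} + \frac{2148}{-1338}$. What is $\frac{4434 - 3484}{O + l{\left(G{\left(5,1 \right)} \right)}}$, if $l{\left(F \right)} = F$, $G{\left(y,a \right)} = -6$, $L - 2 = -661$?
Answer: $- \frac{101899850}{962733} \approx -105.84$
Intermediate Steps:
$L = -659$ ($L = 2 - 661 = -659$)
$O = - \frac{319155}{107263}$ ($O = - \frac{659}{481} + \frac{2148}{-1338} = \left(-659\right) \frac{1}{481} + 2148 \left(- \frac{1}{1338}\right) = - \frac{659}{481} - \frac{358}{223} = - \frac{319155}{107263} \approx -2.9754$)
$\frac{4434 - 3484}{O + l{\left(G{\left(5,1 \right)} \right)}} = \frac{4434 - 3484}{- \frac{319155}{107263} - 6} = \frac{950}{- \frac{962733}{107263}} = 950 \left(- \frac{107263}{962733}\right) = - \frac{101899850}{962733}$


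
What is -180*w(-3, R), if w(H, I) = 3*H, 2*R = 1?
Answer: 1620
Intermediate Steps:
R = 1/2 (R = (1/2)*1 = 1/2 ≈ 0.50000)
-180*w(-3, R) = -540*(-3) = -180*(-9) = 1620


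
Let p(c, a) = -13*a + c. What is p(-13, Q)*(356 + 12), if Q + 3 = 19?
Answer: -81328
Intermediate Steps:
Q = 16 (Q = -3 + 19 = 16)
p(c, a) = c - 13*a
p(-13, Q)*(356 + 12) = (-13 - 13*16)*(356 + 12) = (-13 - 208)*368 = -221*368 = -81328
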